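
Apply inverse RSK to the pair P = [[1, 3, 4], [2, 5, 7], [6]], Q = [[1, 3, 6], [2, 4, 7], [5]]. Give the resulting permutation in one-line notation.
2 1 6 5 3 7 4

Reverse the RSK construction: for i from n down to 1, find the cell of Q containing i, remove the entry at that cell from P, and reverse-bump it up through P; the value ejected from row 1 is w(i).

Step i=7: Q has 7 at row 2, column 3; remove 7 from row 2 of P and reverse-bump: 7 enters row 1 and ejects 4. So w(7) = 4. P is now [[1, 3, 7], [2, 5], [6]].
Step i=6: Q has 6 at row 1, column 3; remove that cell from P, ejecting 7. So w(6) = 7. P is now [[1, 3], [2, 5], [6]].
Step i=5: Q has 5 at row 3, column 1; remove 6 from row 3 of P and reverse-bump: 6 enters row 2 and ejects 5; 5 enters row 1 and ejects 3. So w(5) = 3. P is now [[1, 5], [2, 6]].
Step i=4: Q has 4 at row 2, column 2; remove 6 from row 2 of P and reverse-bump: 6 enters row 1 and ejects 5. So w(4) = 5. P is now [[1, 6], [2]].
Step i=3: Q has 3 at row 1, column 2; remove that cell from P, ejecting 6. So w(3) = 6. P is now [[1], [2]].
Step i=2: Q has 2 at row 2, column 1; remove 2 from row 2 of P and reverse-bump: 2 enters row 1 and ejects 1. So w(2) = 1. P is now [[2]].
Step i=1: Q has 1 at row 1, column 1; remove that cell from P, ejecting 2. So w(1) = 2. P is now [].

So w = 2 1 6 5 3 7 4.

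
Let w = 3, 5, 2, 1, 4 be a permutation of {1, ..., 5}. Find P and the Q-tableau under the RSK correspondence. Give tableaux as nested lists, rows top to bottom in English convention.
P = [[1, 4], [2, 5], [3]], Q = [[1, 2], [3, 5], [4]]

Insert each entry of the permutation into P by Schensted row insertion, recording in Q the position of each new cell.

Insert 3: appended to row 1. P = [[3]], Q = [[1]].
Insert 5: appended to row 1. P = [[3, 5]], Q = [[1, 2]].
Insert 2: 2 bumps 3 from row 1; 3 starts row 2. P = [[2, 5], [3]], Q = [[1, 2], [3]].
Insert 1: 1 bumps 2 from row 1; 2 bumps 3 from row 2; 3 starts row 3. P = [[1, 5], [2], [3]], Q = [[1, 2], [3], [4]].
Insert 4: 4 bumps 5 from row 1; 5 appends to row 2. P = [[1, 4], [2, 5], [3]], Q = [[1, 2], [3, 5], [4]].

So P = [[1, 4], [2, 5], [3]], Q = [[1, 2], [3, 5], [4]].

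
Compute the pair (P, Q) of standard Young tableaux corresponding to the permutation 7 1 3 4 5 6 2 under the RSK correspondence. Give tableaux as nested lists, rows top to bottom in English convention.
P = [[1, 2, 4, 5, 6], [3], [7]], Q = [[1, 3, 4, 5, 6], [2], [7]]

Insert each entry of the permutation into P by Schensted row insertion, recording in Q the position of each new cell.

Insert 7: appended to row 1. P = [[7]], Q = [[1]].
Insert 1: 1 bumps 7 from row 1; 7 starts row 2. P = [[1], [7]], Q = [[1], [2]].
Insert 3: appended to row 1. P = [[1, 3], [7]], Q = [[1, 3], [2]].
Insert 4: appended to row 1. P = [[1, 3, 4], [7]], Q = [[1, 3, 4], [2]].
Insert 5: appended to row 1. P = [[1, 3, 4, 5], [7]], Q = [[1, 3, 4, 5], [2]].
Insert 6: appended to row 1. P = [[1, 3, 4, 5, 6], [7]], Q = [[1, 3, 4, 5, 6], [2]].
Insert 2: 2 bumps 3 from row 1; 3 bumps 7 from row 2; 7 starts row 3. P = [[1, 2, 4, 5, 6], [3], [7]], Q = [[1, 3, 4, 5, 6], [2], [7]].

So P = [[1, 2, 4, 5, 6], [3], [7]], Q = [[1, 3, 4, 5, 6], [2], [7]].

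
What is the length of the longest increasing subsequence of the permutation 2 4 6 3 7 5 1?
4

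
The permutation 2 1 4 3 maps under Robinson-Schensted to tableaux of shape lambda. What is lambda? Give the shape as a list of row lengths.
[2, 2]

Row-insert each entry into an empty tableau.

After inserting 2: P = [[2]].
After inserting 1: P = [[1], [2]].
After inserting 4: P = [[1, 4], [2]].
After inserting 3: P = [[1, 3], [2, 4]].

The final insertion tableau P = [[1, 3], [2, 4]] has shape [2, 2].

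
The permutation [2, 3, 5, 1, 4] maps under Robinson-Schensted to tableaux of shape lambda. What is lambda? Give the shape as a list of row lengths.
[3, 2]

Row-insert each entry into an empty tableau.

After inserting 2: P = [[2]].
After inserting 3: P = [[2, 3]].
After inserting 5: P = [[2, 3, 5]].
After inserting 1: P = [[1, 3, 5], [2]].
After inserting 4: P = [[1, 3, 4], [2, 5]].

The final insertion tableau P = [[1, 3, 4], [2, 5]] has shape [3, 2].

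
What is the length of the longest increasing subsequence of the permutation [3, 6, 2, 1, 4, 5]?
3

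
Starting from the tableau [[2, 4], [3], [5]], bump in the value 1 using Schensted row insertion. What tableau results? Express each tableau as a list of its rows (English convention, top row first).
[[1, 4], [2], [3], [5]]

In row 1, 1 replaces 2 (the leftmost entry greater than 1); 2 is bumped to row 2. In row 2, 2 replaces 3 (the leftmost entry greater than 2); 3 is bumped to row 3. In row 3, 3 replaces 5 (the leftmost entry greater than 3); 5 is bumped to row 4. 5 starts a new row 4. The new tableau is [[1, 4], [2], [3], [5]].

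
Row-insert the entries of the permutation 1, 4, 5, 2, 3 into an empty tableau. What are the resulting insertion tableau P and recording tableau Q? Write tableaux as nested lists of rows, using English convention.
P = [[1, 2, 3], [4, 5]], Q = [[1, 2, 3], [4, 5]]

Insert each entry of the permutation into P by Schensted row insertion, recording in Q the position of each new cell.

Insert 1: appended to row 1. P = [[1]].
Insert 4: appended to row 1. P = [[1, 4]].
Insert 5: appended to row 1. P = [[1, 4, 5]].
Insert 2: 2 bumps 4 from row 1; 4 starts row 2. P = [[1, 2, 5], [4]].
Insert 3: 3 bumps 5 from row 1; 5 appends to row 2. P = [[1, 2, 3], [4, 5]].

So P = [[1, 2, 3], [4, 5]], Q = [[1, 2, 3], [4, 5]].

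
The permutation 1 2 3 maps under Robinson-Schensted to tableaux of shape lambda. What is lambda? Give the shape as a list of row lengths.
RSK row insertion gives P = [[1, 2, 3]], which has shape [3].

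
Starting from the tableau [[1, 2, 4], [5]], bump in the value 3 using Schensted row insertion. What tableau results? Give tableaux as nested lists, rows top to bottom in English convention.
In row 1, 3 replaces 4 (the leftmost entry greater than 3); 4 is bumped to row 2. In row 2, 4 replaces 5 (the leftmost entry greater than 4); 5 is bumped to row 3. 5 starts a new row 3. The new tableau is [[1, 2, 3], [4], [5]].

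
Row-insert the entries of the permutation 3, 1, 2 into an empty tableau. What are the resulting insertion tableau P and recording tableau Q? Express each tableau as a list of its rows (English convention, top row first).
Insert each entry of the permutation into P by Schensted row insertion, recording in Q the position of each new cell.

Insert 3: appended to row 1. P = [[3]], Q = [[1]].
Insert 1: 1 bumps 3 from row 1; 3 starts row 2. P = [[1], [3]], Q = [[1], [2]].
Insert 2: appended to row 1. P = [[1, 2], [3]], Q = [[1, 3], [2]].

So P = [[1, 2], [3]], Q = [[1, 3], [2]].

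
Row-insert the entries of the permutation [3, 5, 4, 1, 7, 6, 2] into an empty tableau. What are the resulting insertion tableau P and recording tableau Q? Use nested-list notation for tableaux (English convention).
Insert each entry of the permutation into P by Schensted row insertion, recording in Q the position of each new cell.

Insert 3: appended to row 1. P = [[3]].
Insert 5: appended to row 1. P = [[3, 5]].
Insert 4: 4 bumps 5 from row 1; 5 starts row 2. P = [[3, 4], [5]].
Insert 1: 1 bumps 3 from row 1; 3 bumps 5 from row 2; 5 starts row 3. P = [[1, 4], [3], [5]].
Insert 7: appended to row 1. P = [[1, 4, 7], [3], [5]].
Insert 6: 6 bumps 7 from row 1; 7 appends to row 2. P = [[1, 4, 6], [3, 7], [5]].
Insert 2: 2 bumps 4 from row 1; 4 bumps 7 from row 2; 7 appends to row 3. P = [[1, 2, 6], [3, 4], [5, 7]].

So P = [[1, 2, 6], [3, 4], [5, 7]], Q = [[1, 2, 5], [3, 6], [4, 7]].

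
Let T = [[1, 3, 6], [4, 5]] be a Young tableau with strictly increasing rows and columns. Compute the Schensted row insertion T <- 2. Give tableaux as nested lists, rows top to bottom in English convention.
In row 1, 2 replaces 3 (the leftmost entry greater than 2); 3 is bumped to row 2. In row 2, 3 replaces 4 (the leftmost entry greater than 3); 4 is bumped to row 3. 4 starts a new row 3. The new tableau is [[1, 2, 6], [3, 5], [4]].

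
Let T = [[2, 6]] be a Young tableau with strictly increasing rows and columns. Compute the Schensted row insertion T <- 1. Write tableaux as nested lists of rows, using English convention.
In row 1, 1 replaces 2 (the leftmost entry greater than 1); 2 is bumped to row 2. 2 starts a new row 2. The new tableau is [[1, 6], [2]].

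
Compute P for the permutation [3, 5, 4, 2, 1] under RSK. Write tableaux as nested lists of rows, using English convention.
Insert 3: appended to row 1. P = [[3]].
Insert 5: appended to row 1. P = [[3, 5]].
Insert 4: 4 bumps 5 from row 1; 5 starts row 2. P = [[3, 4], [5]].
Insert 2: 2 bumps 3 from row 1; 3 bumps 5 from row 2; 5 starts row 3. P = [[2, 4], [3], [5]].
Insert 1: 1 bumps 2 from row 1; 2 bumps 3 from row 2; 3 bumps 5 from row 3; 5 starts row 4. P = [[1, 4], [2], [3], [5]].

So P = [[1, 4], [2], [3], [5]].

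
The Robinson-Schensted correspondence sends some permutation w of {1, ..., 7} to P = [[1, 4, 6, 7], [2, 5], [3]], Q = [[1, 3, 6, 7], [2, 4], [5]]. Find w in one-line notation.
Reverse the RSK construction: for i from n down to 1, find the cell of Q containing i, remove the entry at that cell from P, and reverse-bump it up through P; the value ejected from row 1 is w(i).

Step i=7: Q has 7 at row 1, column 4; remove that cell from P, ejecting 7. So w(7) = 7. P is now [[1, 4, 6], [2, 5], [3]].
Step i=6: Q has 6 at row 1, column 3; remove that cell from P, ejecting 6. So w(6) = 6. P is now [[1, 4], [2, 5], [3]].
Step i=5: Q has 5 at row 3, column 1; remove 3 from row 3 of P and reverse-bump: 3 enters row 2 and ejects 2; 2 enters row 1 and ejects 1. So w(5) = 1. P is now [[2, 4], [3, 5]].
Step i=4: Q has 4 at row 2, column 2; remove 5 from row 2 of P and reverse-bump: 5 enters row 1 and ejects 4. So w(4) = 4. P is now [[2, 5], [3]].
Step i=3: Q has 3 at row 1, column 2; remove that cell from P, ejecting 5. So w(3) = 5. P is now [[2], [3]].
Step i=2: Q has 2 at row 2, column 1; remove 3 from row 2 of P and reverse-bump: 3 enters row 1 and ejects 2. So w(2) = 2. P is now [[3]].
Step i=1: Q has 1 at row 1, column 1; remove that cell from P, ejecting 3. So w(1) = 3. P is now [].

So w = 3 2 5 4 1 6 7.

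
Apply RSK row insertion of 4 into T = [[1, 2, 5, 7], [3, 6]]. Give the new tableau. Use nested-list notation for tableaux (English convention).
[[1, 2, 4, 7], [3, 5], [6]]

In row 1, 4 replaces 5 (the leftmost entry greater than 4); 5 is bumped to row 2. In row 2, 5 replaces 6 (the leftmost entry greater than 5); 6 is bumped to row 3. 6 starts a new row 3. The new tableau is [[1, 2, 4, 7], [3, 5], [6]].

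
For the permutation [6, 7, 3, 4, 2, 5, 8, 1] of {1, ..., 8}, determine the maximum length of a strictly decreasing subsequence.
4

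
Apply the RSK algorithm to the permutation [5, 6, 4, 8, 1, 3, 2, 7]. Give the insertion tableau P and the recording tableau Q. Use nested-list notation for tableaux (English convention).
Insert each entry of the permutation into P by Schensted row insertion, recording in Q the position of each new cell.

After inserting 5: P = [[5]].
After inserting 6: P = [[5, 6]].
After inserting 4: P = [[4, 6], [5]].
After inserting 8: P = [[4, 6, 8], [5]].
After inserting 1: P = [[1, 6, 8], [4], [5]].
After inserting 3: P = [[1, 3, 8], [4, 6], [5]].
After inserting 2: P = [[1, 2, 8], [3, 6], [4], [5]].
After inserting 7: P = [[1, 2, 7], [3, 6, 8], [4], [5]].

So P = [[1, 2, 7], [3, 6, 8], [4], [5]], Q = [[1, 2, 4], [3, 6, 8], [5], [7]].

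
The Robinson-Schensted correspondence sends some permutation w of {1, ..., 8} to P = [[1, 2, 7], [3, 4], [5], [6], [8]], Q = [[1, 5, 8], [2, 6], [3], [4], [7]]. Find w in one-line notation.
Reverse RSK: for i = n, n-1, ..., 1, locate i in Q, remove the corresponding corner cell from P, and reverse-bump its entry up through P; the value ejected from row 1 is w(i).

So w = 8 6 3 1 5 4 2 7.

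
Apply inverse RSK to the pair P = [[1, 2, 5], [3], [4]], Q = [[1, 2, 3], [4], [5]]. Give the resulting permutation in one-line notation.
1 4 5 3 2

Reverse the RSK construction: for i from n down to 1, find the cell of Q containing i, remove the entry at that cell from P, and reverse-bump it up through P; the value ejected from row 1 is w(i).

Step i=5: Q has 5 at row 3, column 1; remove 4 from row 3 of P and reverse-bump: 4 enters row 2 and ejects 3; 3 enters row 1 and ejects 2. So w(5) = 2. P is now [[1, 3, 5], [4]].
Step i=4: Q has 4 at row 2, column 1; remove 4 from row 2 of P and reverse-bump: 4 enters row 1 and ejects 3. So w(4) = 3. P is now [[1, 4, 5]].
Step i=3: Q has 3 at row 1, column 3; remove that cell from P, ejecting 5. So w(3) = 5. P is now [[1, 4]].
Step i=2: Q has 2 at row 1, column 2; remove that cell from P, ejecting 4. So w(2) = 4. P is now [[1]].
Step i=1: Q has 1 at row 1, column 1; remove that cell from P, ejecting 1. So w(1) = 1. P is now [].

So w = 1 4 5 3 2.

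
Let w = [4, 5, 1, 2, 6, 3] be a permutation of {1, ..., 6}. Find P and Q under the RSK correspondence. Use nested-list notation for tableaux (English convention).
P = [[1, 2, 3], [4, 5, 6]], Q = [[1, 2, 5], [3, 4, 6]]

Insert each entry of the permutation into P by Schensted row insertion, recording in Q the position of each new cell.

Insert 4: appended to row 1. P = [[4]].
Insert 5: appended to row 1. P = [[4, 5]].
Insert 1: 1 bumps 4 from row 1; 4 starts row 2. P = [[1, 5], [4]].
Insert 2: 2 bumps 5 from row 1; 5 appends to row 2. P = [[1, 2], [4, 5]].
Insert 6: appended to row 1. P = [[1, 2, 6], [4, 5]].
Insert 3: 3 bumps 6 from row 1; 6 appends to row 2. P = [[1, 2, 3], [4, 5, 6]].

So P = [[1, 2, 3], [4, 5, 6]], Q = [[1, 2, 5], [3, 4, 6]].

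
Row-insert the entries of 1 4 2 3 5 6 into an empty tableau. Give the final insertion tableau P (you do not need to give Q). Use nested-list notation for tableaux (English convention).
P = [[1, 2, 3, 5, 6], [4]]

After inserting 1: P = [[1]].
After inserting 4: P = [[1, 4]].
After inserting 2: P = [[1, 2], [4]].
After inserting 3: P = [[1, 2, 3], [4]].
After inserting 5: P = [[1, 2, 3, 5], [4]].
After inserting 6: P = [[1, 2, 3, 5, 6], [4]].

So P = [[1, 2, 3, 5, 6], [4]].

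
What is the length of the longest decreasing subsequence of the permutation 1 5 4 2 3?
3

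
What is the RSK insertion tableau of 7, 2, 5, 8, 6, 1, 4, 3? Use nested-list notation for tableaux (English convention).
Insert 7: appended to row 1. P = [[7]].
Insert 2: 2 bumps 7 from row 1; 7 starts row 2. P = [[2], [7]].
Insert 5: appended to row 1. P = [[2, 5], [7]].
Insert 8: appended to row 1. P = [[2, 5, 8], [7]].
Insert 6: 6 bumps 8 from row 1; 8 appends to row 2. P = [[2, 5, 6], [7, 8]].
Insert 1: 1 bumps 2 from row 1; 2 bumps 7 from row 2; 7 starts row 3. P = [[1, 5, 6], [2, 8], [7]].
Insert 4: 4 bumps 5 from row 1; 5 bumps 8 from row 2; 8 appends to row 3. P = [[1, 4, 6], [2, 5], [7, 8]].
Insert 3: 3 bumps 4 from row 1; 4 bumps 5 from row 2; 5 bumps 7 from row 3; 7 starts row 4. P = [[1, 3, 6], [2, 4], [5, 8], [7]].

So P = [[1, 3, 6], [2, 4], [5, 8], [7]].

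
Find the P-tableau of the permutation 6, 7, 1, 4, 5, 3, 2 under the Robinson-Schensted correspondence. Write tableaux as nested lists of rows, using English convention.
Insert 6: appended to row 1. P = [[6]].
Insert 7: appended to row 1. P = [[6, 7]].
Insert 1: 1 bumps 6 from row 1; 6 starts row 2. P = [[1, 7], [6]].
Insert 4: 4 bumps 7 from row 1; 7 appends to row 2. P = [[1, 4], [6, 7]].
Insert 5: appended to row 1. P = [[1, 4, 5], [6, 7]].
Insert 3: 3 bumps 4 from row 1; 4 bumps 6 from row 2; 6 starts row 3. P = [[1, 3, 5], [4, 7], [6]].
Insert 2: 2 bumps 3 from row 1; 3 bumps 4 from row 2; 4 bumps 6 from row 3; 6 starts row 4. P = [[1, 2, 5], [3, 7], [4], [6]].

So P = [[1, 2, 5], [3, 7], [4], [6]].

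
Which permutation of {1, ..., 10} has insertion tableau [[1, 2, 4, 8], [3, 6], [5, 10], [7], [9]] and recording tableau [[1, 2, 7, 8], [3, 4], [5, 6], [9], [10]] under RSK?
Reverse the RSK construction: for i from n down to 1, find the cell of Q containing i, remove the entry at that cell from P, and reverse-bump it up through P; the value ejected from row 1 is w(i).

Step i=10: Q has 10 at row 5, column 1; remove 9 from row 5 of P and reverse-bump: 9 enters row 4 and ejects 7; 7 enters row 3 and ejects 5; 5 enters row 2 and ejects 3; 3 enters row 1 and ejects 2. So w(10) = 2. P is now [[1, 3, 4, 8], [5, 6], [7, 10], [9]].
Step i=9: Q has 9 at row 4, column 1; remove 9 from row 4 of P and reverse-bump: 9 enters row 3 and ejects 7; 7 enters row 2 and ejects 6; 6 enters row 1 and ejects 4. So w(9) = 4. P is now [[1, 3, 6, 8], [5, 7], [9, 10]].
Step i=8: Q has 8 at row 1, column 4; remove that cell from P, ejecting 8. So w(8) = 8. P is now [[1, 3, 6], [5, 7], [9, 10]].
Step i=7: Q has 7 at row 1, column 3; remove that cell from P, ejecting 6. So w(7) = 6. P is now [[1, 3], [5, 7], [9, 10]].
Step i=6: Q has 6 at row 3, column 2; remove 10 from row 3 of P and reverse-bump: 10 enters row 2 and ejects 7; 7 enters row 1 and ejects 3. So w(6) = 3. P is now [[1, 7], [5, 10], [9]].
Step i=5: Q has 5 at row 3, column 1; remove 9 from row 3 of P and reverse-bump: 9 enters row 2 and ejects 5; 5 enters row 1 and ejects 1. So w(5) = 1. P is now [[5, 7], [9, 10]].
Step i=4: Q has 4 at row 2, column 2; remove 10 from row 2 of P and reverse-bump: 10 enters row 1 and ejects 7. So w(4) = 7. P is now [[5, 10], [9]].
Step i=3: Q has 3 at row 2, column 1; remove 9 from row 2 of P and reverse-bump: 9 enters row 1 and ejects 5. So w(3) = 5. P is now [[9, 10]].
Step i=2: Q has 2 at row 1, column 2; remove that cell from P, ejecting 10. So w(2) = 10. P is now [[9]].
Step i=1: Q has 1 at row 1, column 1; remove that cell from P, ejecting 9. So w(1) = 9. P is now [].

So w = 9 10 5 7 1 3 6 8 4 2.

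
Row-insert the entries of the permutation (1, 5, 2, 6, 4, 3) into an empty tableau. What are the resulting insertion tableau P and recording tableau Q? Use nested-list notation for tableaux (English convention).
Insert each entry of the permutation into P by Schensted row insertion, recording in Q the position of each new cell.

After inserting 1: P = [[1]].
After inserting 5: P = [[1, 5]].
After inserting 2: P = [[1, 2], [5]].
After inserting 6: P = [[1, 2, 6], [5]].
After inserting 4: P = [[1, 2, 4], [5, 6]].
After inserting 3: P = [[1, 2, 3], [4, 6], [5]].

So P = [[1, 2, 3], [4, 6], [5]], Q = [[1, 2, 4], [3, 5], [6]].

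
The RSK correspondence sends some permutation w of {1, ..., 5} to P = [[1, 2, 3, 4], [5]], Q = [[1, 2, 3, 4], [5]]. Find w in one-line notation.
Reverse the RSK construction: for i from n down to 1, find the cell of Q containing i, remove the entry at that cell from P, and reverse-bump it up through P; the value ejected from row 1 is w(i).

Step i=5: Q has 5 at row 2, column 1; remove 5 from row 2 of P and reverse-bump: 5 enters row 1 and ejects 4. So w(5) = 4. P is now [[1, 2, 3, 5]].
Step i=4: Q has 4 at row 1, column 4; remove that cell from P, ejecting 5. So w(4) = 5. P is now [[1, 2, 3]].
Step i=3: Q has 3 at row 1, column 3; remove that cell from P, ejecting 3. So w(3) = 3. P is now [[1, 2]].
Step i=2: Q has 2 at row 1, column 2; remove that cell from P, ejecting 2. So w(2) = 2. P is now [[1]].
Step i=1: Q has 1 at row 1, column 1; remove that cell from P, ejecting 1. So w(1) = 1. P is now [].

So w = 1 2 3 5 4.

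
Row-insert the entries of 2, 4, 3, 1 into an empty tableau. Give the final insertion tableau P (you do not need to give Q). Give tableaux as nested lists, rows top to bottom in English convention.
P = [[1, 3], [2], [4]]

Insert 2: appended to row 1. P = [[2]].
Insert 4: appended to row 1. P = [[2, 4]].
Insert 3: 3 bumps 4 from row 1; 4 starts row 2. P = [[2, 3], [4]].
Insert 1: 1 bumps 2 from row 1; 2 bumps 4 from row 2; 4 starts row 3. P = [[1, 3], [2], [4]].

So P = [[1, 3], [2], [4]].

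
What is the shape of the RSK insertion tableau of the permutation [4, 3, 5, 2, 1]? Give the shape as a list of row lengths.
[2, 1, 1, 1]

RSK row insertion gives P = [[1, 5], [2], [3], [4]], which has shape [2, 1, 1, 1].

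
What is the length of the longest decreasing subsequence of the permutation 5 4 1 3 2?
4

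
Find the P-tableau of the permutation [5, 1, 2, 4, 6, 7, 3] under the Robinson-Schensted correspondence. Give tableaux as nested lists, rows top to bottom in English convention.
Insert 5: appended to row 1. P = [[5]].
Insert 1: 1 bumps 5 from row 1; 5 starts row 2. P = [[1], [5]].
Insert 2: appended to row 1. P = [[1, 2], [5]].
Insert 4: appended to row 1. P = [[1, 2, 4], [5]].
Insert 6: appended to row 1. P = [[1, 2, 4, 6], [5]].
Insert 7: appended to row 1. P = [[1, 2, 4, 6, 7], [5]].
Insert 3: 3 bumps 4 from row 1; 4 bumps 5 from row 2; 5 starts row 3. P = [[1, 2, 3, 6, 7], [4], [5]].

So P = [[1, 2, 3, 6, 7], [4], [5]].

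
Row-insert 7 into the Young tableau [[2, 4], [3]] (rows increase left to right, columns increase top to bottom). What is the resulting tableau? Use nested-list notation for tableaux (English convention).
7 is larger than every entry of row 1, so it is appended to row 1. The new tableau is [[2, 4, 7], [3]].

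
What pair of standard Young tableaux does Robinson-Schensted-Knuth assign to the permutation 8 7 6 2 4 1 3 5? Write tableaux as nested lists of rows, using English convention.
P = [[1, 3, 5], [2, 4], [6], [7], [8]], Q = [[1, 5, 8], [2, 7], [3], [4], [6]]

Insert each entry of the permutation into P by Schensted row insertion, recording in Q the position of each new cell.

Insert 8: appended to row 1. P = [[8]].
Insert 7: 7 bumps 8 from row 1; 8 starts row 2. P = [[7], [8]].
Insert 6: 6 bumps 7 from row 1; 7 bumps 8 from row 2; 8 starts row 3. P = [[6], [7], [8]].
Insert 2: 2 bumps 6 from row 1; 6 bumps 7 from row 2; 7 bumps 8 from row 3; 8 starts row 4. P = [[2], [6], [7], [8]].
Insert 4: appended to row 1. P = [[2, 4], [6], [7], [8]].
Insert 1: 1 bumps 2 from row 1; 2 bumps 6 from row 2; 6 bumps 7 from row 3; 7 bumps 8 from row 4; 8 starts row 5. P = [[1, 4], [2], [6], [7], [8]].
Insert 3: 3 bumps 4 from row 1; 4 appends to row 2. P = [[1, 3], [2, 4], [6], [7], [8]].
Insert 5: appended to row 1. P = [[1, 3, 5], [2, 4], [6], [7], [8]].

So P = [[1, 3, 5], [2, 4], [6], [7], [8]], Q = [[1, 5, 8], [2, 7], [3], [4], [6]].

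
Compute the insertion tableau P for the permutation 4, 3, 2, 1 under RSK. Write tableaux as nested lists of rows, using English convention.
P = [[1], [2], [3], [4]]

Insert 4: appended to row 1. P = [[4]].
Insert 3: 3 bumps 4 from row 1; 4 starts row 2. P = [[3], [4]].
Insert 2: 2 bumps 3 from row 1; 3 bumps 4 from row 2; 4 starts row 3. P = [[2], [3], [4]].
Insert 1: 1 bumps 2 from row 1; 2 bumps 3 from row 2; 3 bumps 4 from row 3; 4 starts row 4. P = [[1], [2], [3], [4]].

So P = [[1], [2], [3], [4]].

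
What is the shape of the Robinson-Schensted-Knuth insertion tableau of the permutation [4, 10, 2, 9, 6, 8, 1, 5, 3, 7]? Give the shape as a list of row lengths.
[3, 3, 2, 1, 1]

Row-insert each entry into an empty tableau.

After inserting 4: P = [[4]].
After inserting 10: P = [[4, 10]].
After inserting 2: P = [[2, 10], [4]].
After inserting 9: P = [[2, 9], [4, 10]].
After inserting 6: P = [[2, 6], [4, 9], [10]].
After inserting 8: P = [[2, 6, 8], [4, 9], [10]].
After inserting 1: P = [[1, 6, 8], [2, 9], [4], [10]].
After inserting 5: P = [[1, 5, 8], [2, 6], [4, 9], [10]].
After inserting 3: P = [[1, 3, 8], [2, 5], [4, 6], [9], [10]].
After inserting 7: P = [[1, 3, 7], [2, 5, 8], [4, 6], [9], [10]].

The final insertion tableau P = [[1, 3, 7], [2, 5, 8], [4, 6], [9], [10]] has shape [3, 3, 2, 1, 1].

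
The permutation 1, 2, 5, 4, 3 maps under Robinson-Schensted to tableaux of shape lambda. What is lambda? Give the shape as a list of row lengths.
[3, 1, 1]

Row-insert each entry into an empty tableau.

After inserting 1: P = [[1]].
After inserting 2: P = [[1, 2]].
After inserting 5: P = [[1, 2, 5]].
After inserting 4: P = [[1, 2, 4], [5]].
After inserting 3: P = [[1, 2, 3], [4], [5]].

The final insertion tableau P = [[1, 2, 3], [4], [5]] has shape [3, 1, 1].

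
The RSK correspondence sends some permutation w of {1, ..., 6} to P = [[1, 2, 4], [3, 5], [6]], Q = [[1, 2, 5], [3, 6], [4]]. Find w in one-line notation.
Reverse the RSK construction: for i from n down to 1, find the cell of Q containing i, remove the entry at that cell from P, and reverse-bump it up through P; the value ejected from row 1 is w(i).

Step i=6: Q has 6 at row 2, column 2; remove 5 from row 2 of P and reverse-bump: 5 enters row 1 and ejects 4. So w(6) = 4. P is now [[1, 2, 5], [3], [6]].
Step i=5: Q has 5 at row 1, column 3; remove that cell from P, ejecting 5. So w(5) = 5. P is now [[1, 2], [3], [6]].
Step i=4: Q has 4 at row 3, column 1; remove 6 from row 3 of P and reverse-bump: 6 enters row 2 and ejects 3; 3 enters row 1 and ejects 2. So w(4) = 2. P is now [[1, 3], [6]].
Step i=3: Q has 3 at row 2, column 1; remove 6 from row 2 of P and reverse-bump: 6 enters row 1 and ejects 3. So w(3) = 3. P is now [[1, 6]].
Step i=2: Q has 2 at row 1, column 2; remove that cell from P, ejecting 6. So w(2) = 6. P is now [[1]].
Step i=1: Q has 1 at row 1, column 1; remove that cell from P, ejecting 1. So w(1) = 1. P is now [].

So w = 1 6 3 2 5 4.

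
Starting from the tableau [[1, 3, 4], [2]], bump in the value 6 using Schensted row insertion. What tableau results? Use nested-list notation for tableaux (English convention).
[[1, 3, 4, 6], [2]]

6 is larger than every entry of row 1, so it is appended to row 1. The new tableau is [[1, 3, 4, 6], [2]].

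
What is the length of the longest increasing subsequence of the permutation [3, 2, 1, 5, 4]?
2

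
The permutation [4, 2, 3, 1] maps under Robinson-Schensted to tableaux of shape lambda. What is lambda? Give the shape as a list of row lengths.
[2, 1, 1]

Row-insert each entry into an empty tableau.

After inserting 4: P = [[4]].
After inserting 2: P = [[2], [4]].
After inserting 3: P = [[2, 3], [4]].
After inserting 1: P = [[1, 3], [2], [4]].

The final insertion tableau P = [[1, 3], [2], [4]] has shape [2, 1, 1].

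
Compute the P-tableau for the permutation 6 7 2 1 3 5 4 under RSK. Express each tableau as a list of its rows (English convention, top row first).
P = [[1, 3, 4], [2, 5], [6, 7]]

Insert 6: appended to row 1. P = [[6]].
Insert 7: appended to row 1. P = [[6, 7]].
Insert 2: 2 bumps 6 from row 1; 6 starts row 2. P = [[2, 7], [6]].
Insert 1: 1 bumps 2 from row 1; 2 bumps 6 from row 2; 6 starts row 3. P = [[1, 7], [2], [6]].
Insert 3: 3 bumps 7 from row 1; 7 appends to row 2. P = [[1, 3], [2, 7], [6]].
Insert 5: appended to row 1. P = [[1, 3, 5], [2, 7], [6]].
Insert 4: 4 bumps 5 from row 1; 5 bumps 7 from row 2; 7 appends to row 3. P = [[1, 3, 4], [2, 5], [6, 7]].

So P = [[1, 3, 4], [2, 5], [6, 7]].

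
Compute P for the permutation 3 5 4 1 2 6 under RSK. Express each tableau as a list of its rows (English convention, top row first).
P = [[1, 2, 6], [3, 4], [5]]

After inserting 3: P = [[3]].
After inserting 5: P = [[3, 5]].
After inserting 4: P = [[3, 4], [5]].
After inserting 1: P = [[1, 4], [3], [5]].
After inserting 2: P = [[1, 2], [3, 4], [5]].
After inserting 6: P = [[1, 2, 6], [3, 4], [5]].

So P = [[1, 2, 6], [3, 4], [5]].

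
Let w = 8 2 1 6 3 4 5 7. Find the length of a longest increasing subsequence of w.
5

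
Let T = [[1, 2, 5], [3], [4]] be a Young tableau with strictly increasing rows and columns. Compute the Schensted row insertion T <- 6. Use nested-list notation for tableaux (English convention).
[[1, 2, 5, 6], [3], [4]]

6 is larger than every entry of row 1, so it is appended to row 1. The new tableau is [[1, 2, 5, 6], [3], [4]].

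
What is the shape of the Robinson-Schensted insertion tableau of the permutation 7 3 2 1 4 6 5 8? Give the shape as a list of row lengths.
[4, 2, 1, 1]

Row-insert each entry into an empty tableau.

After inserting 7: P = [[7]].
After inserting 3: P = [[3], [7]].
After inserting 2: P = [[2], [3], [7]].
After inserting 1: P = [[1], [2], [3], [7]].
After inserting 4: P = [[1, 4], [2], [3], [7]].
After inserting 6: P = [[1, 4, 6], [2], [3], [7]].
After inserting 5: P = [[1, 4, 5], [2, 6], [3], [7]].
After inserting 8: P = [[1, 4, 5, 8], [2, 6], [3], [7]].

The final insertion tableau P = [[1, 4, 5, 8], [2, 6], [3], [7]] has shape [4, 2, 1, 1].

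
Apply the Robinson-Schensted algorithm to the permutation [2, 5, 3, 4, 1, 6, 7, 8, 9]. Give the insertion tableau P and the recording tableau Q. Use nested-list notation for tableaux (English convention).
P = [[1, 3, 4, 6, 7, 8, 9], [2], [5]], Q = [[1, 2, 4, 6, 7, 8, 9], [3], [5]]

Insert each entry of the permutation into P by Schensted row insertion, recording in Q the position of each new cell.

Insert 2: appended to row 1. P = [[2]].
Insert 5: appended to row 1. P = [[2, 5]].
Insert 3: 3 bumps 5 from row 1; 5 starts row 2. P = [[2, 3], [5]].
Insert 4: appended to row 1. P = [[2, 3, 4], [5]].
Insert 1: 1 bumps 2 from row 1; 2 bumps 5 from row 2; 5 starts row 3. P = [[1, 3, 4], [2], [5]].
Insert 6: appended to row 1. P = [[1, 3, 4, 6], [2], [5]].
Insert 7: appended to row 1. P = [[1, 3, 4, 6, 7], [2], [5]].
Insert 8: appended to row 1. P = [[1, 3, 4, 6, 7, 8], [2], [5]].
Insert 9: appended to row 1. P = [[1, 3, 4, 6, 7, 8, 9], [2], [5]].

So P = [[1, 3, 4, 6, 7, 8, 9], [2], [5]], Q = [[1, 2, 4, 6, 7, 8, 9], [3], [5]].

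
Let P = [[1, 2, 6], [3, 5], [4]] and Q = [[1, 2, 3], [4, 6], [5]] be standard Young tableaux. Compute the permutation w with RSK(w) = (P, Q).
Reverse the RSK construction: for i from n down to 1, find the cell of Q containing i, remove the entry at that cell from P, and reverse-bump it up through P; the value ejected from row 1 is w(i).

Step i=6: Q has 6 at row 2, column 2; remove 5 from row 2 of P and reverse-bump: 5 enters row 1 and ejects 2. So w(6) = 2. P is now [[1, 5, 6], [3], [4]].
Step i=5: Q has 5 at row 3, column 1; remove 4 from row 3 of P and reverse-bump: 4 enters row 2 and ejects 3; 3 enters row 1 and ejects 1. So w(5) = 1. P is now [[3, 5, 6], [4]].
Step i=4: Q has 4 at row 2, column 1; remove 4 from row 2 of P and reverse-bump: 4 enters row 1 and ejects 3. So w(4) = 3. P is now [[4, 5, 6]].
Step i=3: Q has 3 at row 1, column 3; remove that cell from P, ejecting 6. So w(3) = 6. P is now [[4, 5]].
Step i=2: Q has 2 at row 1, column 2; remove that cell from P, ejecting 5. So w(2) = 5. P is now [[4]].
Step i=1: Q has 1 at row 1, column 1; remove that cell from P, ejecting 4. So w(1) = 4. P is now [].

So w = 4 5 6 3 1 2.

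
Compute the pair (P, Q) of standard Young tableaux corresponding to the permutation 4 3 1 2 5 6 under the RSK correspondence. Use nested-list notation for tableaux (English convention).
P = [[1, 2, 5, 6], [3], [4]], Q = [[1, 4, 5, 6], [2], [3]]

Insert each entry of the permutation into P by Schensted row insertion, recording in Q the position of each new cell.

After inserting 4: P = [[4]].
After inserting 3: P = [[3], [4]].
After inserting 1: P = [[1], [3], [4]].
After inserting 2: P = [[1, 2], [3], [4]].
After inserting 5: P = [[1, 2, 5], [3], [4]].
After inserting 6: P = [[1, 2, 5, 6], [3], [4]].

So P = [[1, 2, 5, 6], [3], [4]], Q = [[1, 4, 5, 6], [2], [3]].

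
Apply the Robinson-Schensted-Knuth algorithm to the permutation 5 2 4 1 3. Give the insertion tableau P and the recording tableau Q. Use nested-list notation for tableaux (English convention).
P = [[1, 3], [2, 4], [5]], Q = [[1, 3], [2, 5], [4]]

Insert each entry of the permutation into P by Schensted row insertion, recording in Q the position of each new cell.

Insert 5: appended to row 1. P = [[5]].
Insert 2: 2 bumps 5 from row 1; 5 starts row 2. P = [[2], [5]].
Insert 4: appended to row 1. P = [[2, 4], [5]].
Insert 1: 1 bumps 2 from row 1; 2 bumps 5 from row 2; 5 starts row 3. P = [[1, 4], [2], [5]].
Insert 3: 3 bumps 4 from row 1; 4 appends to row 2. P = [[1, 3], [2, 4], [5]].

So P = [[1, 3], [2, 4], [5]], Q = [[1, 3], [2, 5], [4]].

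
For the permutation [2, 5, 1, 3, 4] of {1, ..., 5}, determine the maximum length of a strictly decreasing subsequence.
2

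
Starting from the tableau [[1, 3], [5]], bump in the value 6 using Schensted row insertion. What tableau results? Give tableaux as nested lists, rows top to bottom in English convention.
[[1, 3, 6], [5]]

6 is larger than every entry of row 1, so it is appended to row 1. The new tableau is [[1, 3, 6], [5]].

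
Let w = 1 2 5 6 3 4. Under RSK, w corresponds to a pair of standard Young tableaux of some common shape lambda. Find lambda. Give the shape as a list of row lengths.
RSK row insertion gives P = [[1, 2, 3, 4], [5, 6]], which has shape [4, 2].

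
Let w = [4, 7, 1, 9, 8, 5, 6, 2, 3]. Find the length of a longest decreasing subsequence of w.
4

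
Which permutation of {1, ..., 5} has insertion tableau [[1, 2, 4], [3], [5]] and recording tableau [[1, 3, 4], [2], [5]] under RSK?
Reverse the RSK construction: for i from n down to 1, find the cell of Q containing i, remove the entry at that cell from P, and reverse-bump it up through P; the value ejected from row 1 is w(i).

Step i=5: Q has 5 at row 3, column 1; remove 5 from row 3 of P and reverse-bump: 5 enters row 2 and ejects 3; 3 enters row 1 and ejects 2. So w(5) = 2. P is now [[1, 3, 4], [5]].
Step i=4: Q has 4 at row 1, column 3; remove that cell from P, ejecting 4. So w(4) = 4. P is now [[1, 3], [5]].
Step i=3: Q has 3 at row 1, column 2; remove that cell from P, ejecting 3. So w(3) = 3. P is now [[1], [5]].
Step i=2: Q has 2 at row 2, column 1; remove 5 from row 2 of P and reverse-bump: 5 enters row 1 and ejects 1. So w(2) = 1. P is now [[5]].
Step i=1: Q has 1 at row 1, column 1; remove that cell from P, ejecting 5. So w(1) = 5. P is now [].

So w = 5 1 3 4 2.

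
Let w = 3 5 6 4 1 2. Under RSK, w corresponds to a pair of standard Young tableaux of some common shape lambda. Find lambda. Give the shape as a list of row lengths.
[3, 2, 1]

Row-insert each entry into an empty tableau.

After inserting 3: P = [[3]].
After inserting 5: P = [[3, 5]].
After inserting 6: P = [[3, 5, 6]].
After inserting 4: P = [[3, 4, 6], [5]].
After inserting 1: P = [[1, 4, 6], [3], [5]].
After inserting 2: P = [[1, 2, 6], [3, 4], [5]].

The final insertion tableau P = [[1, 2, 6], [3, 4], [5]] has shape [3, 2, 1].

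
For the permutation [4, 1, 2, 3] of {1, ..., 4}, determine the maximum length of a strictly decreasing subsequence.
2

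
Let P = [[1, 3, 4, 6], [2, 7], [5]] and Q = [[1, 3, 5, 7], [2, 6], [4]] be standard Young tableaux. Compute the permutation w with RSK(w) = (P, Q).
Reverse the RSK construction: for i from n down to 1, find the cell of Q containing i, remove the entry at that cell from P, and reverse-bump it up through P; the value ejected from row 1 is w(i).

Step i=7: Q has 7 at row 1, column 4; remove that cell from P, ejecting 6. So w(7) = 6. P is now [[1, 3, 4], [2, 7], [5]].
Step i=6: Q has 6 at row 2, column 2; remove 7 from row 2 of P and reverse-bump: 7 enters row 1 and ejects 4. So w(6) = 4. P is now [[1, 3, 7], [2], [5]].
Step i=5: Q has 5 at row 1, column 3; remove that cell from P, ejecting 7. So w(5) = 7. P is now [[1, 3], [2], [5]].
Step i=4: Q has 4 at row 3, column 1; remove 5 from row 3 of P and reverse-bump: 5 enters row 2 and ejects 2; 2 enters row 1 and ejects 1. So w(4) = 1. P is now [[2, 3], [5]].
Step i=3: Q has 3 at row 1, column 2; remove that cell from P, ejecting 3. So w(3) = 3. P is now [[2], [5]].
Step i=2: Q has 2 at row 2, column 1; remove 5 from row 2 of P and reverse-bump: 5 enters row 1 and ejects 2. So w(2) = 2. P is now [[5]].
Step i=1: Q has 1 at row 1, column 1; remove that cell from P, ejecting 5. So w(1) = 5. P is now [].

So w = 5 2 3 1 7 4 6.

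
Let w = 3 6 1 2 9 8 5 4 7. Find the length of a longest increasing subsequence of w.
4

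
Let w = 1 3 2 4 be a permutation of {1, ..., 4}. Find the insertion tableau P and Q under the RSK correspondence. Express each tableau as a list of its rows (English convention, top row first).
Insert each entry of the permutation into P by Schensted row insertion, recording in Q the position of each new cell.

Insert 1: appended to row 1. P = [[1]].
Insert 3: appended to row 1. P = [[1, 3]].
Insert 2: 2 bumps 3 from row 1; 3 starts row 2. P = [[1, 2], [3]].
Insert 4: appended to row 1. P = [[1, 2, 4], [3]].

So P = [[1, 2, 4], [3]], Q = [[1, 2, 4], [3]].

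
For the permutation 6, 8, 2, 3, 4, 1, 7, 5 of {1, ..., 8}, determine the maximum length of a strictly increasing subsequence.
4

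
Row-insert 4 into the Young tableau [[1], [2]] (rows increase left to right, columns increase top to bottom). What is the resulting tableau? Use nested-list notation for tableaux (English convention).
4 is larger than every entry of row 1, so it is appended to row 1. The new tableau is [[1, 4], [2]].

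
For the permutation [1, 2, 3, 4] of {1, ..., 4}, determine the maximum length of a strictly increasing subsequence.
4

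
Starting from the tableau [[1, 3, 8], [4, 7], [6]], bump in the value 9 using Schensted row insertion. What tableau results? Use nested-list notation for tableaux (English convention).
[[1, 3, 8, 9], [4, 7], [6]]

9 is larger than every entry of row 1, so it is appended to row 1. The new tableau is [[1, 3, 8, 9], [4, 7], [6]].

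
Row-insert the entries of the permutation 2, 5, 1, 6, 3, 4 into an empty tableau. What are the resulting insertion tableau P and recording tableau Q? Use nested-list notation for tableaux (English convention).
P = [[1, 3, 4], [2, 5, 6]], Q = [[1, 2, 4], [3, 5, 6]]

Insert each entry of the permutation into P by Schensted row insertion, recording in Q the position of each new cell.

Insert 2: appended to row 1. P = [[2]].
Insert 5: appended to row 1. P = [[2, 5]].
Insert 1: 1 bumps 2 from row 1; 2 starts row 2. P = [[1, 5], [2]].
Insert 6: appended to row 1. P = [[1, 5, 6], [2]].
Insert 3: 3 bumps 5 from row 1; 5 appends to row 2. P = [[1, 3, 6], [2, 5]].
Insert 4: 4 bumps 6 from row 1; 6 appends to row 2. P = [[1, 3, 4], [2, 5, 6]].

So P = [[1, 3, 4], [2, 5, 6]], Q = [[1, 2, 4], [3, 5, 6]].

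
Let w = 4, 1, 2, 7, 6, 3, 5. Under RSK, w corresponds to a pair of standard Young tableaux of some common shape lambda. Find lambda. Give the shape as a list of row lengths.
[4, 2, 1]

Row-insert each entry into an empty tableau.

After inserting 4: P = [[4]].
After inserting 1: P = [[1], [4]].
After inserting 2: P = [[1, 2], [4]].
After inserting 7: P = [[1, 2, 7], [4]].
After inserting 6: P = [[1, 2, 6], [4, 7]].
After inserting 3: P = [[1, 2, 3], [4, 6], [7]].
After inserting 5: P = [[1, 2, 3, 5], [4, 6], [7]].

The final insertion tableau P = [[1, 2, 3, 5], [4, 6], [7]] has shape [4, 2, 1].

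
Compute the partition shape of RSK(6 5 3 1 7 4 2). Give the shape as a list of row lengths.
Row-insert each entry into an empty tableau.

After inserting 6: P = [[6]].
After inserting 5: P = [[5], [6]].
After inserting 3: P = [[3], [5], [6]].
After inserting 1: P = [[1], [3], [5], [6]].
After inserting 7: P = [[1, 7], [3], [5], [6]].
After inserting 4: P = [[1, 4], [3, 7], [5], [6]].
After inserting 2: P = [[1, 2], [3, 4], [5, 7], [6]].

The final insertion tableau P = [[1, 2], [3, 4], [5, 7], [6]] has shape [2, 2, 2, 1].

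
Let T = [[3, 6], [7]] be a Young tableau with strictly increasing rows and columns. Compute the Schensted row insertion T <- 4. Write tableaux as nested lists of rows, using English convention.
[[3, 4], [6], [7]]

In row 1, 4 replaces 6 (the leftmost entry greater than 4); 6 is bumped to row 2. In row 2, 6 replaces 7 (the leftmost entry greater than 6); 7 is bumped to row 3. 7 starts a new row 3. The new tableau is [[3, 4], [6], [7]].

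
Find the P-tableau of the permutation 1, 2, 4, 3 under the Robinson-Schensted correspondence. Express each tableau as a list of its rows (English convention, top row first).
P = [[1, 2, 3], [4]]

After inserting 1: P = [[1]].
After inserting 2: P = [[1, 2]].
After inserting 4: P = [[1, 2, 4]].
After inserting 3: P = [[1, 2, 3], [4]].

So P = [[1, 2, 3], [4]].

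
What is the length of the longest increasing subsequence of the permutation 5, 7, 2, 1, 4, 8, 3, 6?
3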